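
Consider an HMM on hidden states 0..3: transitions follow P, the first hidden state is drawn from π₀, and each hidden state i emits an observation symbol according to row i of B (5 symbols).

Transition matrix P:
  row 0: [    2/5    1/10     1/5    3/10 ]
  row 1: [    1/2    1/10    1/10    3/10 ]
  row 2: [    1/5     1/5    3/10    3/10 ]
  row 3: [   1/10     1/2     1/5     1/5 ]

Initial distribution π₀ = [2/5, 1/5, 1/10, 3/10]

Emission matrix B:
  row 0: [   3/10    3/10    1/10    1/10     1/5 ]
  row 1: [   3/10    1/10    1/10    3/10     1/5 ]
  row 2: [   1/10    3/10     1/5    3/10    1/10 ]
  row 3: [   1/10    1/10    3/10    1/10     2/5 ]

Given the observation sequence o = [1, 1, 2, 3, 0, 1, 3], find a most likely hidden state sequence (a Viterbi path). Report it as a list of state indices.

path = [0, 0, 3, 1, 0, 0, 2]

t=0: δ = [1.200e-01, 2.000e-02, 3.000e-02, 3.000e-02]  (obs o_0=1)
t=1: δ = [1.440e-02, 1.500e-03, 7.200e-03, 3.600e-03]  ψ = [0, 3, 0, 0]  (obs o_1=1)
t=2: δ = [5.760e-04, 1.800e-04, 5.760e-04, 1.296e-03]  ψ = [0, 3, 0, 0]  (obs o_2=2)
t=3: δ = [2.304e-05, 1.944e-04, 7.776e-05, 2.592e-05]  ψ = [0, 3, 3, 3]  (obs o_3=3)
t=4: δ = [2.916e-05, 5.832e-06, 2.333e-06, 5.832e-06]  ψ = [1, 1, 2, 1]  (obs o_4=0)
t=5: δ = [3.499e-06, 2.916e-07, 1.750e-06, 8.748e-07]  ψ = [0, 0, 0, 0]  (obs o_5=1)
t=6: δ = [1.400e-07, 1.312e-07, 2.100e-07, 1.050e-07]  ψ = [0, 3, 0, 0]  (obs o_6=3)
backtrack: best end state = 2; path = [0, 0, 3, 1, 0, 0, 2]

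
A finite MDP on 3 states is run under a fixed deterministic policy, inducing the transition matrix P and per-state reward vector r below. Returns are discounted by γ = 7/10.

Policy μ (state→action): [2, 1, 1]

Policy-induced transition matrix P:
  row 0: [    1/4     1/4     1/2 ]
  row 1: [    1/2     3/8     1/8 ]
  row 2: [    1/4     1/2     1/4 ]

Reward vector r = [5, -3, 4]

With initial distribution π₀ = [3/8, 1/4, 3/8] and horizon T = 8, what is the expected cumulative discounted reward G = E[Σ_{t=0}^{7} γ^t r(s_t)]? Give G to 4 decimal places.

t=0: π = [0.3750, 0.2500, 0.3750], E[r] = 2.6250, γ^t·E[r] = 2.625000, running G = 2.625000
t=1: π = [0.3125, 0.3750, 0.3125], E[r] = 1.6875, γ^t·E[r] = 1.181250, running G = 3.806250
t=2: π = [0.3438, 0.3750, 0.2813], E[r] = 1.7188, γ^t·E[r] = 0.842188, running G = 4.648438
t=3: π = [0.3438, 0.3672, 0.2891], E[r] = 1.7734, γ^t·E[r] = 0.608289, running G = 5.256727
t=4: π = [0.3418, 0.3682, 0.2900], E[r] = 1.7646, γ^t·E[r] = 0.423692, running G = 5.680419
t=5: π = [0.3420, 0.3685, 0.2894], E[r] = 1.7623, γ^t·E[r] = 0.296195, running G = 5.976613
t=6: π = [0.3421, 0.3684, 0.2894], E[r] = 1.7632, γ^t·E[r] = 0.207435, running G = 6.184048
t=7: π = [0.3421, 0.3684, 0.2895], E[r] = 1.7632, γ^t·E[r] = 0.145208, running G = 6.329256

G = 6.3293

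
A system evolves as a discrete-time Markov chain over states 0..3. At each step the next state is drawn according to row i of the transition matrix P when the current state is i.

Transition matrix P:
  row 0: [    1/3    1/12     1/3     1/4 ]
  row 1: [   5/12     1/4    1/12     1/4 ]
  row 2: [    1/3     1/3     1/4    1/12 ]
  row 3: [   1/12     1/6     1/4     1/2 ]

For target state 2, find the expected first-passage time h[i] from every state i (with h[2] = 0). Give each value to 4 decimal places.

First-step conditioning: h[2] = 0; for i ≠ 2, h[i] = 1 + Σ_k P[i][k]·h[k].
  h[0] = 1 + 1/3·h[0] + 1/12·h[1] + 1/4·h[3]
  h[1] = 1 + 5/12·h[0] + 1/4·h[1] + 1/4·h[3]
  h[3] = 1 + 1/12·h[0] + 1/6·h[1] + 1/2·h[3]
Solving the 3×3 linear system over states ≠ 2 gives exactly h = [180/49, 234/49, 0, 206/49] (h[2] = 0 is the target).

h = [3.6735, 4.7755, 0.0000, 4.2041]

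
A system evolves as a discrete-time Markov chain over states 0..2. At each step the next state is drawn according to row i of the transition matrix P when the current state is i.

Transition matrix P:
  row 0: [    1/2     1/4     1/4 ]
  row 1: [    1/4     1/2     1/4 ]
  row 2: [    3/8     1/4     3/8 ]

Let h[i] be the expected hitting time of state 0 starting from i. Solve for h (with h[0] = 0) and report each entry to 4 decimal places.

h = [0.0000, 3.5000, 3.0000]

First-step conditioning: h[0] = 0; for i ≠ 0, h[i] = 1 + Σ_k P[i][k]·h[k].
  h[1] = 1 + 1/2·h[1] + 1/4·h[2]
  h[2] = 1 + 1/4·h[1] + 3/8·h[2]
Solving the 2×2 linear system over states ≠ 0 gives exactly h = [0, 7/2, 3] (h[0] = 0 is the target).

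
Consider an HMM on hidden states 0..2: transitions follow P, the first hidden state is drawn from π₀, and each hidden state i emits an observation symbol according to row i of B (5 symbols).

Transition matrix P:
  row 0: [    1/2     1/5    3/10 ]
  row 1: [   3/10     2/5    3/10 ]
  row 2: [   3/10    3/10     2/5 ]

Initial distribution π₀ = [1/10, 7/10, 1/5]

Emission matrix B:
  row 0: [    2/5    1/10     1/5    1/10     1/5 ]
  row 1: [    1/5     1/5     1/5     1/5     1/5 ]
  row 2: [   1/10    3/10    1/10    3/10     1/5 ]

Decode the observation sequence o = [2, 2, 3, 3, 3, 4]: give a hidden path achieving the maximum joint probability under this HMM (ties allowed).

path = [1, 1, 2, 2, 2, 2]

t=0: δ = [2.000e-02, 1.400e-01, 2.000e-02]  (obs o_0=2)
t=1: δ = [8.400e-03, 1.120e-02, 4.200e-03]  ψ = [1, 1, 1]  (obs o_1=2)
t=2: δ = [4.200e-04, 8.960e-04, 1.008e-03]  ψ = [0, 1, 1]  (obs o_2=3)
t=3: δ = [3.024e-05, 7.168e-05, 1.210e-04]  ψ = [2, 1, 2]  (obs o_3=3)
t=4: δ = [3.629e-06, 7.258e-06, 1.452e-05]  ψ = [2, 2, 2]  (obs o_4=3)
t=5: δ = [8.709e-07, 8.709e-07, 1.161e-06]  ψ = [2, 2, 2]  (obs o_5=4)
backtrack: best end state = 2; path = [1, 1, 2, 2, 2, 2]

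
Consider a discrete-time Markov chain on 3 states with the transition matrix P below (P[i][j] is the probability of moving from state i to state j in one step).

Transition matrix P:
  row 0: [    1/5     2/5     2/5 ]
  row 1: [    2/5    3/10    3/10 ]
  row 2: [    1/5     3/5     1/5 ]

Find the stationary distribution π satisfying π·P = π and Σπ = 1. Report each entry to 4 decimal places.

Balance equations π_j = Σ_i π_i·P[i][j]:
  π_0 = 1/5·π_0 + 2/5·π_1 + 1/5·π_2
  π_1 = 2/5·π_0 + 3/10·π_1 + 3/5·π_2
  normalize: π_0 + π_1 + π_2 = 1
Solving the linear system gives exactly π = [19/67, 28/67, 20/67].

π = [0.2836, 0.4179, 0.2985]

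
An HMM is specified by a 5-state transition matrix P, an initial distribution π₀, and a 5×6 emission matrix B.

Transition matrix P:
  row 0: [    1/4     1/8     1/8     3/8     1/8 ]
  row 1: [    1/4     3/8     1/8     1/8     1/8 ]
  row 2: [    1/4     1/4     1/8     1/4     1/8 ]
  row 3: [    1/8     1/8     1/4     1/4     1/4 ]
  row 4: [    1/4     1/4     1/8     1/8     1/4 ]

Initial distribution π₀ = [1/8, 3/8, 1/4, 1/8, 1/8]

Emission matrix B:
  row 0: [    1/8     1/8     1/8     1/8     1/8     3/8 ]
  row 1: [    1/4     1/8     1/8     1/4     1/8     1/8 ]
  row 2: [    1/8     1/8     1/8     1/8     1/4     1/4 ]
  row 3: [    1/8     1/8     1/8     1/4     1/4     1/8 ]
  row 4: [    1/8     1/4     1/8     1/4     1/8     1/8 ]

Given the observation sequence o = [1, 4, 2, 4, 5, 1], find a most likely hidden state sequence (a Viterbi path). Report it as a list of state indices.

path = [1, 1, 1, 1, 0, 3]

t=0: δ = [1.562e-02, 4.688e-02, 3.125e-02, 1.562e-02, 3.125e-02]  (obs o_0=1)
t=1: δ = [1.465e-03, 2.197e-03, 1.465e-03, 1.953e-03, 9.766e-04]  ψ = [1, 1, 1, 2, 4]  (obs o_1=4)
t=2: δ = [6.866e-05, 1.030e-04, 6.104e-05, 6.866e-05, 6.104e-05]  ψ = [1, 1, 3, 0, 3]  (obs o_2=2)
t=3: δ = [3.219e-06, 4.828e-06, 4.292e-06, 6.437e-06, 2.146e-06]  ψ = [1, 1, 3, 0, 3]  (obs o_3=4)
t=4: δ = [4.526e-07, 2.263e-07, 4.023e-07, 2.012e-07, 2.012e-07]  ψ = [1, 1, 3, 3, 3]  (obs o_4=5)
t=5: δ = [1.414e-08, 1.257e-08, 7.072e-09, 2.122e-08, 1.414e-08]  ψ = [0, 2, 0, 0, 0]  (obs o_5=1)
backtrack: best end state = 3; path = [1, 1, 1, 1, 0, 3]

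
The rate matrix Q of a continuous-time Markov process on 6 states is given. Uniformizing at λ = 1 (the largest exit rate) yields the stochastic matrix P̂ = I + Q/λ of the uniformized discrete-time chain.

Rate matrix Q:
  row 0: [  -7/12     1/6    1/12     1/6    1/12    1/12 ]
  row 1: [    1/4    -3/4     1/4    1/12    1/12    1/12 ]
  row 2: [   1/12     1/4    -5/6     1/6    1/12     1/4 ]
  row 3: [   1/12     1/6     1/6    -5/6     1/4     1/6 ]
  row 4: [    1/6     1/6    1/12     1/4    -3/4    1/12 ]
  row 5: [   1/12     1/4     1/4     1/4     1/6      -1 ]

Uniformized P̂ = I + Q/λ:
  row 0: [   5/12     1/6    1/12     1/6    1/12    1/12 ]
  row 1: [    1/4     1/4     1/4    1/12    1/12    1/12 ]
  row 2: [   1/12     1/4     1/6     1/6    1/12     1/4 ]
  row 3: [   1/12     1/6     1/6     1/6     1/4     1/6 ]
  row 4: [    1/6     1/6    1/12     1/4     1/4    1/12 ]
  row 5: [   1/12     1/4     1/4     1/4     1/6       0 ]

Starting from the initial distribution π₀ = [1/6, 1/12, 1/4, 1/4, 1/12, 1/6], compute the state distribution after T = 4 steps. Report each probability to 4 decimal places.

t=0: π = [0.1667, 0.0833, 0.2500, 0.2500, 0.0833, 0.1667]
t=1: π = [0.1597, 0.2083, 0.1667, 0.1806, 0.1528, 0.1319]
t=2: π = [0.1840, 0.2089, 0.1690, 0.1730, 0.1499, 0.1152]
t=3: π = [0.1920, 0.2078, 0.1658, 0.1713, 0.1467, 0.1163]
t=4: π = [0.1942, 0.2075, 0.1654, 0.1713, 0.1460, 0.1156]

π = [0.1942, 0.2075, 0.1654, 0.1713, 0.1460, 0.1156]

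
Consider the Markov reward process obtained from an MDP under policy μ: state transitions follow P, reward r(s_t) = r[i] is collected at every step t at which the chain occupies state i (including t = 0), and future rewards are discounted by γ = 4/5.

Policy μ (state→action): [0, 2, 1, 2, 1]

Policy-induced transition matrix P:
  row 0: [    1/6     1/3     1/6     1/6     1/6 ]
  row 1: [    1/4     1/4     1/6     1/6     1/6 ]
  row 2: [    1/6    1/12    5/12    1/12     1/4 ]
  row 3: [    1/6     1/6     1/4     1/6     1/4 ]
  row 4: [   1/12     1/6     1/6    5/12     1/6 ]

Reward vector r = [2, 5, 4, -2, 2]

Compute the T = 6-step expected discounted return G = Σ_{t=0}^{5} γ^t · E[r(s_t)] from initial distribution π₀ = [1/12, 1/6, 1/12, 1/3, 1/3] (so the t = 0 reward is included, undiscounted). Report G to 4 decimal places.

G = 7.2255

t=0: π = [0.0833, 0.1667, 0.0833, 0.3333, 0.3333], E[r] = 1.3333, γ^t·E[r] = 1.333333, running G = 1.333333
t=1: π = [0.1528, 0.1875, 0.2153, 0.2431, 0.2014], E[r] = 2.0208, γ^t·E[r] = 1.616667, running G = 2.950000
t=2: π = [0.1655, 0.1898, 0.2407, 0.1991, 0.2049], E[r] = 2.2546, γ^t·E[r] = 1.442963, running G = 4.392963
t=3: π = [0.1654, 0.1900, 0.2434, 0.1978, 0.2033], E[r] = 2.2656, γ^t·E[r] = 1.160000, running G = 5.552963
t=4: π = [0.1656, 0.1898, 0.2440, 0.1972, 0.2034], E[r] = 2.2685, γ^t·E[r] = 0.929192, running G = 6.482155
t=5: π = [0.1655, 0.1897, 0.2441, 0.1972, 0.2034], E[r] = 2.2687, γ^t·E[r] = 0.743395, running G = 7.225550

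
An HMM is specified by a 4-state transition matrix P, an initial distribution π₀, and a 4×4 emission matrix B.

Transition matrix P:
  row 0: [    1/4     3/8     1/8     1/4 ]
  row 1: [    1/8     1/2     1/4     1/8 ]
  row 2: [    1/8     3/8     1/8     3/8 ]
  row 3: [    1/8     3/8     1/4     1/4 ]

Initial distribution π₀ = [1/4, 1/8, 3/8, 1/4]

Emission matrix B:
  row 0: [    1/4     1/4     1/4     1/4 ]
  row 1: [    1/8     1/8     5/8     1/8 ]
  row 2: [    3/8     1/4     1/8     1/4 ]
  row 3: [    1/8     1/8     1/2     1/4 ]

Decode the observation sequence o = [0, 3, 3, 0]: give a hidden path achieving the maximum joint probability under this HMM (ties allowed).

t=0: δ = [6.250e-02, 1.562e-02, 1.406e-01, 3.125e-02]  (obs o_0=0)
t=1: δ = [4.395e-03, 6.592e-03, 4.395e-03, 1.318e-02]  ψ = [2, 2, 2, 2]  (obs o_1=3)
t=2: δ = [4.120e-04, 6.180e-04, 8.240e-04, 8.240e-04]  ψ = [3, 3, 3, 3]  (obs o_2=3)
t=3: δ = [2.575e-05, 3.862e-05, 7.725e-05, 3.862e-05]  ψ = [0, 1, 3, 2]  (obs o_3=0)
backtrack: best end state = 2; path = [2, 3, 3, 2]

path = [2, 3, 3, 2]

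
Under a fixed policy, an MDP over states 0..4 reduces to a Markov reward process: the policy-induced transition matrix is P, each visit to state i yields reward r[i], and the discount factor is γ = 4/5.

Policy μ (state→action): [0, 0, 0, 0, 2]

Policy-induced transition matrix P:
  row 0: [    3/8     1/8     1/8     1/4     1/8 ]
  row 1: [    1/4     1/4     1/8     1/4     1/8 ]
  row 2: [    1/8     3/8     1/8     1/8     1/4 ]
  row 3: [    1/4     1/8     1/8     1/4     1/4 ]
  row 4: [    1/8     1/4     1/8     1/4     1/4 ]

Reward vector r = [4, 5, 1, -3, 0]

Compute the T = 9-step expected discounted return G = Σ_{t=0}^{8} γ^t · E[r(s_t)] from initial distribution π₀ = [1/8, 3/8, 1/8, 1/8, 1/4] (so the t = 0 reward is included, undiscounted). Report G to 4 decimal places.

t=0: π = [0.1250, 0.3750, 0.1250, 0.1250, 0.2500], E[r] = 2.1250, γ^t·E[r] = 2.125000, running G = 2.125000
t=1: π = [0.2188, 0.2344, 0.1250, 0.2344, 0.1875], E[r] = 1.4688, γ^t·E[r] = 1.175000, running G = 3.300000
t=2: π = [0.2383, 0.2090, 0.1250, 0.2344, 0.1934], E[r] = 1.4199, γ^t·E[r] = 0.908750, running G = 4.208750
t=3: π = [0.2400, 0.2065, 0.1250, 0.2344, 0.1941], E[r] = 1.4146, γ^t·E[r] = 0.724250, running G = 4.933000
t=4: π = [0.2401, 0.2063, 0.1250, 0.2344, 0.1942], E[r] = 1.4140, γ^t·E[r] = 0.579163, running G = 5.512163
t=5: π = [0.2401, 0.2063, 0.1250, 0.2344, 0.1942], E[r] = 1.4139, γ^t·E[r] = 0.463310, running G = 5.975473
t=6: π = [0.2401, 0.2063, 0.1250, 0.2344, 0.1942], E[r] = 1.4139, γ^t·E[r] = 0.370646, running G = 6.346119
t=7: π = [0.2401, 0.2063, 0.1250, 0.2344, 0.1942], E[r] = 1.4139, γ^t·E[r] = 0.296517, running G = 6.642636
t=8: π = [0.2401, 0.2063, 0.1250, 0.2344, 0.1942], E[r] = 1.4139, γ^t·E[r] = 0.237214, running G = 6.879849

G = 6.8798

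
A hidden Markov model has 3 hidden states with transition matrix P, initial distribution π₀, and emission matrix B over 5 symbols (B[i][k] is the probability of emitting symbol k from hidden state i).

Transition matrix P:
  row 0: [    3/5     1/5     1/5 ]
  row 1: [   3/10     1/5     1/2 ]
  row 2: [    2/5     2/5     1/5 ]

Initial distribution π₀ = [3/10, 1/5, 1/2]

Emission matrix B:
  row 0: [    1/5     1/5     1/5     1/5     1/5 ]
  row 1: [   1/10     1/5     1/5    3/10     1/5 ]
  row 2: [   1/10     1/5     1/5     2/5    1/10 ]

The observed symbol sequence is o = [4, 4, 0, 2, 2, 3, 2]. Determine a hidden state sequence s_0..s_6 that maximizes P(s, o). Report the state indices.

path = [0, 0, 0, 0, 0, 0, 0]

t=0: δ = [6.000e-02, 4.000e-02, 5.000e-02]  (obs o_0=4)
t=1: δ = [7.200e-03, 4.000e-03, 2.000e-03]  ψ = [0, 2, 1]  (obs o_1=4)
t=2: δ = [8.640e-04, 1.440e-04, 2.000e-04]  ψ = [0, 0, 1]  (obs o_2=0)
t=3: δ = [1.037e-04, 3.456e-05, 3.456e-05]  ψ = [0, 0, 0]  (obs o_3=2)
t=4: δ = [1.244e-05, 4.147e-06, 4.147e-06]  ψ = [0, 0, 0]  (obs o_4=2)
t=5: δ = [1.493e-06, 7.465e-07, 9.953e-07]  ψ = [0, 0, 0]  (obs o_5=3)
t=6: δ = [1.792e-07, 7.963e-08, 7.465e-08]  ψ = [0, 2, 1]  (obs o_6=2)
backtrack: best end state = 0; path = [0, 0, 0, 0, 0, 0, 0]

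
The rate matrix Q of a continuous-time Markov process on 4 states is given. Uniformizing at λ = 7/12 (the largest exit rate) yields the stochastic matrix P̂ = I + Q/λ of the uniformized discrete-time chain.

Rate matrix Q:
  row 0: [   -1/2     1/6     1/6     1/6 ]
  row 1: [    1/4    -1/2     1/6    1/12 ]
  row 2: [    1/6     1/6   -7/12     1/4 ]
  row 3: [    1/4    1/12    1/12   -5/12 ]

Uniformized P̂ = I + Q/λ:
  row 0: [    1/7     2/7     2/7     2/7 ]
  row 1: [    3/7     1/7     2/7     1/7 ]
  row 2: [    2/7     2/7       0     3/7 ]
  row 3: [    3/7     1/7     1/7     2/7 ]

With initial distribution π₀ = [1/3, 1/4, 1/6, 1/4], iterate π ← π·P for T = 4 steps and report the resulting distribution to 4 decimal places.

π = [0.3119, 0.2148, 0.1908, 0.2824]

t=0: π = [0.3333, 0.2500, 0.1667, 0.2500]
t=1: π = [0.3095, 0.2143, 0.2024, 0.2738]
t=2: π = [0.3112, 0.2160, 0.1888, 0.2840]
t=3: π = [0.3127, 0.2143, 0.1912, 0.2818]
t=4: π = [0.3119, 0.2148, 0.1908, 0.2824]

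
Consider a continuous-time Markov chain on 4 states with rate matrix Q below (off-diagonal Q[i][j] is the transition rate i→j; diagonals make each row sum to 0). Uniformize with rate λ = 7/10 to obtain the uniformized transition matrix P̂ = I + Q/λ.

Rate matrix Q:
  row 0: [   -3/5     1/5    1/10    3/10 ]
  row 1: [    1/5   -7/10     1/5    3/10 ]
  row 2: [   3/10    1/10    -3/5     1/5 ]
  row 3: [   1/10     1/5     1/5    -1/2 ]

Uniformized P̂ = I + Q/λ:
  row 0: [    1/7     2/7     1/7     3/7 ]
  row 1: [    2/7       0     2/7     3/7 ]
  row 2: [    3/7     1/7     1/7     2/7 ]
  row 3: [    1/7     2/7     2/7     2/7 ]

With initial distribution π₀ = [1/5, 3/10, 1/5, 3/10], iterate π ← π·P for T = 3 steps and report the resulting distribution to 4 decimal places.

π = [0.2344, 0.1962, 0.2213, 0.3481]

t=0: π = [0.2000, 0.3000, 0.2000, 0.3000]
t=1: π = [0.2429, 0.1714, 0.2286, 0.3571]
t=2: π = [0.2327, 0.2041, 0.2184, 0.3449]
t=3: π = [0.2344, 0.1962, 0.2213, 0.3481]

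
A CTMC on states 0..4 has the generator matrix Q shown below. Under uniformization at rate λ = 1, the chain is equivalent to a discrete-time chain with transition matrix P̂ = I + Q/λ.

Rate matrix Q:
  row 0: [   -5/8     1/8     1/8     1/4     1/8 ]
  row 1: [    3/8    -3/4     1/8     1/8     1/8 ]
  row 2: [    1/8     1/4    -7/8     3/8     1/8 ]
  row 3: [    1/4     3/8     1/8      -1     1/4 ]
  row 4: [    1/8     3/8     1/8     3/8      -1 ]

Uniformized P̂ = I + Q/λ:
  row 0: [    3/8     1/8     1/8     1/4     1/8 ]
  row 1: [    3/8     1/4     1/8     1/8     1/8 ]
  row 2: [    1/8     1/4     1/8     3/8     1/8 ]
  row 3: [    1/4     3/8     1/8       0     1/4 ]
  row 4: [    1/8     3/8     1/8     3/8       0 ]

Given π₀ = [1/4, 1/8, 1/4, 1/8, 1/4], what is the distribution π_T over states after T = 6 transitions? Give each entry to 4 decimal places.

π = [0.2854, 0.2561, 0.1250, 0.2001, 0.1335]

t=0: π = [0.2500, 0.1250, 0.2500, 0.1250, 0.2500]
t=1: π = [0.2344, 0.2656, 0.1250, 0.2656, 0.1094]
t=2: π = [0.2832, 0.2676, 0.1250, 0.1797, 0.1445]
t=3: π = [0.2852, 0.2551, 0.1250, 0.2053, 0.1294]
t=4: π = [0.2857, 0.2562, 0.1250, 0.1986, 0.1345]
t=5: π = [0.2853, 0.2559, 0.1250, 0.2008, 0.1330]
t=6: π = [0.2854, 0.2561, 0.1250, 0.2001, 0.1335]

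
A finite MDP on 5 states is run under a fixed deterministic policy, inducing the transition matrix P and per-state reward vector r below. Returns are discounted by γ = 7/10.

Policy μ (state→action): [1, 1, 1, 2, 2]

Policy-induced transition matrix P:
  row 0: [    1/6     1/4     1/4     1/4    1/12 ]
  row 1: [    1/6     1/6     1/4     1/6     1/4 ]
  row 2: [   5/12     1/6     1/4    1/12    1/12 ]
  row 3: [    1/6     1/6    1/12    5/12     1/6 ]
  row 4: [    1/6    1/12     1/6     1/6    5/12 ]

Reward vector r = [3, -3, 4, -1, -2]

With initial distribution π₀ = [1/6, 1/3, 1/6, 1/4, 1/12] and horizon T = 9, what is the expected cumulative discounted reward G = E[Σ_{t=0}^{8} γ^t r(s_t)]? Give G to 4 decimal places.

G = 0.4355

t=0: π = [0.1667, 0.3333, 0.1667, 0.2500, 0.0833], E[r] = -0.2500, γ^t·E[r] = -0.250000, running G = -0.250000
t=1: π = [0.2083, 0.1736, 0.2014, 0.2292, 0.1875], E[r] = 0.3056, γ^t·E[r] = 0.213889, running G = -0.036111
t=2: π = [0.2170, 0.1684, 0.1962, 0.2245, 0.1939], E[r] = 0.3183, γ^t·E[r] = 0.155961, running G = 0.119850
t=3: π = [0.2157, 0.1686, 0.1964, 0.2245, 0.1947], E[r] = 0.3130, γ^t·E[r] = 0.107369, running G = 0.227219
t=4: π = [0.2158, 0.1684, 0.1963, 0.2244, 0.1951], E[r] = 0.3130, γ^t·E[r] = 0.075139, running G = 0.302358
t=5: π = [0.2158, 0.1684, 0.1963, 0.2244, 0.1951], E[r] = 0.3128, γ^t·E[r] = 0.052577, running G = 0.354935
t=6: π = [0.2158, 0.1684, 0.1963, 0.2244, 0.1951], E[r] = 0.3128, γ^t·E[r] = 0.036802, running G = 0.391737
t=7: π = [0.2158, 0.1684, 0.1963, 0.2244, 0.1951], E[r] = 0.3128, γ^t·E[r] = 0.025761, running G = 0.417498
t=8: π = [0.2158, 0.1684, 0.1963, 0.2244, 0.1951], E[r] = 0.3128, γ^t·E[r] = 0.018033, running G = 0.435531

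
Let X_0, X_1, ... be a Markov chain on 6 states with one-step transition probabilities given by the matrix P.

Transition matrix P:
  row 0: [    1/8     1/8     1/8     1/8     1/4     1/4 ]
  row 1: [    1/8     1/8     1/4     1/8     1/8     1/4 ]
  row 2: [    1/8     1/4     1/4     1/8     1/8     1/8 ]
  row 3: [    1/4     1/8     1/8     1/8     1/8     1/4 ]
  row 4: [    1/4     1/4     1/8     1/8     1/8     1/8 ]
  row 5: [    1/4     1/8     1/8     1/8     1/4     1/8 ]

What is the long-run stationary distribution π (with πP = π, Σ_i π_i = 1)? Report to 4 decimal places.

π = [0.1851, 0.1672, 0.1667, 0.1250, 0.1712, 0.1847]

Balance equations π_j = Σ_i π_i·P[i][j]:
  π_0 = 1/8·π_0 + 1/8·π_1 + 1/8·π_2 + 1/4·π_3 + 1/4·π_4 + 1/4·π_5
  π_1 = 1/8·π_0 + 1/8·π_1 + 1/4·π_2 + 1/8·π_3 + 1/4·π_4 + 1/8·π_5
  π_2 = 1/8·π_0 + 1/4·π_1 + 1/4·π_2 + 1/8·π_3 + 1/8·π_4 + 1/8·π_5
  π_3 = 1/8·π_0 + 1/8·π_1 + 1/8·π_2 + 1/8·π_3 + 1/8·π_4 + 1/8·π_5
  π_4 = 1/4·π_0 + 1/8·π_1 + 1/8·π_2 + 1/8·π_3 + 1/8·π_4 + 1/4·π_5
  normalize: π_0 + π_1 + π_2 + π_3 + π_4 + π_5 = 1
Solving the linear system gives exactly π = [838/4527, 673/4024, 671/4024, 1/8, 689/4024, 836/4527].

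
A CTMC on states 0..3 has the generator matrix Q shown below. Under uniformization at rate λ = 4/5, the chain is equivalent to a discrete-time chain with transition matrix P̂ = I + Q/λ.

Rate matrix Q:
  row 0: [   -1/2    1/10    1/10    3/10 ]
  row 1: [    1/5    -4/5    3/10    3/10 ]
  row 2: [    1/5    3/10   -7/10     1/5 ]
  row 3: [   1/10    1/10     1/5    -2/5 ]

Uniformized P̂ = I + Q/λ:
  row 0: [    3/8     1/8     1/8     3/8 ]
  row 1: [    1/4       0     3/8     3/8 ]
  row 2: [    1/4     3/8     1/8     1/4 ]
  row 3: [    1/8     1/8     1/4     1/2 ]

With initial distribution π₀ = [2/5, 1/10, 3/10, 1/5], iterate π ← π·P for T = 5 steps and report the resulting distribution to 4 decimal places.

t=0: π = [0.4000, 0.1000, 0.3000, 0.2000]
t=1: π = [0.2750, 0.1875, 0.1750, 0.3625]
t=2: π = [0.2391, 0.1453, 0.2172, 0.3984]
t=3: π = [0.2301, 0.1611, 0.2111, 0.3977]
t=4: π = [0.2291, 0.1576, 0.2150, 0.3983]
t=5: π = [0.2288, 0.1590, 0.2142, 0.3979]

π = [0.2288, 0.1590, 0.2142, 0.3979]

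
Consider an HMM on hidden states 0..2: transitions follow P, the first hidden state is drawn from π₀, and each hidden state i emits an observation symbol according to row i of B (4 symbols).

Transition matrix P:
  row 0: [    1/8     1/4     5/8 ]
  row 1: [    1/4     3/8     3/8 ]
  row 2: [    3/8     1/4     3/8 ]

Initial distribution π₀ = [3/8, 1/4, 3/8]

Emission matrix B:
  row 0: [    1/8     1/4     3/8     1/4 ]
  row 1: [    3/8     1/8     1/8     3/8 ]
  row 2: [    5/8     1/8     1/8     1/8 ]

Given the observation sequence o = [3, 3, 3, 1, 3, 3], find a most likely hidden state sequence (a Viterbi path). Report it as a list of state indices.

path = [1, 1, 1, 1, 1, 1]

t=0: δ = [9.375e-02, 9.375e-02, 4.688e-02]  (obs o_0=3)
t=1: δ = [5.859e-03, 1.318e-02, 7.324e-03]  ψ = [1, 1, 0]  (obs o_1=3)
t=2: δ = [8.240e-04, 1.854e-03, 6.180e-04]  ψ = [1, 1, 1]  (obs o_2=3)
t=3: δ = [1.159e-04, 8.690e-05, 8.690e-05]  ψ = [1, 1, 1]  (obs o_3=1)
t=4: δ = [8.147e-06, 1.222e-05, 9.052e-06]  ψ = [2, 1, 0]  (obs o_4=3)
t=5: δ = [8.487e-07, 1.719e-06, 6.365e-07]  ψ = [2, 1, 0]  (obs o_5=3)
backtrack: best end state = 1; path = [1, 1, 1, 1, 1, 1]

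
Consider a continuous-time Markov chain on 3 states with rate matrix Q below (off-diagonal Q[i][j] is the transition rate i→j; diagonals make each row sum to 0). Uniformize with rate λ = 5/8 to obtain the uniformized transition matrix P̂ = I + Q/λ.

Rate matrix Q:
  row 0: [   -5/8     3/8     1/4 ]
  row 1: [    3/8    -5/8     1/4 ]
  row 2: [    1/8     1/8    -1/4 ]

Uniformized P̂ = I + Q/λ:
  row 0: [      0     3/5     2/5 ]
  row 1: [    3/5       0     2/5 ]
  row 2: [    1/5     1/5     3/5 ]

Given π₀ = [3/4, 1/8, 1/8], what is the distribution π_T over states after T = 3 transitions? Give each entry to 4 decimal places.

t=0: π = [0.7500, 0.1250, 0.1250]
t=1: π = [0.1000, 0.4750, 0.4250]
t=2: π = [0.3700, 0.1450, 0.4850]
t=3: π = [0.1840, 0.3190, 0.4970]

π = [0.1840, 0.3190, 0.4970]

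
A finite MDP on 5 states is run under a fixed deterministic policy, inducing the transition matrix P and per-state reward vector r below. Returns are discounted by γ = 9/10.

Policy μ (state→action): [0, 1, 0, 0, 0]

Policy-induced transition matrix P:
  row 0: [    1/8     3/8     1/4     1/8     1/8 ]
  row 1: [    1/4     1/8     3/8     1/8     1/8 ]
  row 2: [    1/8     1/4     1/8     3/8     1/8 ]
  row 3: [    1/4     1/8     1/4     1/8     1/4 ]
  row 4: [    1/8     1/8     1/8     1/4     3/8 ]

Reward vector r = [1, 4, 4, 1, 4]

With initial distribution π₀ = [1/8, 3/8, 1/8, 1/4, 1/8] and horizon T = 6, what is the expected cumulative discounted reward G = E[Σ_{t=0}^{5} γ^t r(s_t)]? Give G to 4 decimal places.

G = 13.4174

t=0: π = [0.1250, 0.3750, 0.1250, 0.2500, 0.1250], E[r] = 2.8750, γ^t·E[r] = 2.875000, running G = 2.875000
t=1: π = [0.2031, 0.1719, 0.2656, 0.1719, 0.1875], E[r] = 2.8750, γ^t·E[r] = 2.587500, running G = 5.462500
t=2: π = [0.1680, 0.2090, 0.2148, 0.2148, 0.1934], E[r] = 2.8516, γ^t·E[r] = 2.309766, running G = 7.772266
t=3: π = [0.1780, 0.1938, 0.2251, 0.2029, 0.2002], E[r] = 2.8574, γ^t·E[r] = 2.083061, running G = 9.855326
t=4: π = [0.1746, 0.1976, 0.2211, 0.2063, 0.2004], E[r] = 2.8573, γ^t·E[r] = 1.874694, running G = 11.730021
t=5: π = [0.1755, 0.1963, 0.2220, 0.2053, 0.2009], E[r] = 2.8576, γ^t·E[r] = 1.687367, running G = 13.417387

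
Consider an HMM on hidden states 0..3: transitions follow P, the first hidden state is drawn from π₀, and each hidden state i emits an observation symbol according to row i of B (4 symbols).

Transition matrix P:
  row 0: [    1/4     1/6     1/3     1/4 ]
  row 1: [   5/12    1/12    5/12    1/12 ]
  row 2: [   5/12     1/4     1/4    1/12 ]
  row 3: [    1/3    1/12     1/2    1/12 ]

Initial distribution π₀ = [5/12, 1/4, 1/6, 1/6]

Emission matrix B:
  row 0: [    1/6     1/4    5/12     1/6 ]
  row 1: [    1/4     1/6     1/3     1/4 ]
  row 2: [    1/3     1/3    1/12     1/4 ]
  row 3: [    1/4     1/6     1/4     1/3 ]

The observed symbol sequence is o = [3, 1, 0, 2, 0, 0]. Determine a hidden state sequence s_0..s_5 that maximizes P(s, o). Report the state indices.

path = [3, 2, 2, 0, 3, 2]

t=0: δ = [6.944e-02, 6.250e-02, 4.167e-02, 5.556e-02]  (obs o_0=3)
t=1: δ = [6.510e-03, 1.929e-03, 9.259e-03, 2.894e-03]  ψ = [1, 0, 3, 0]  (obs o_1=1)
t=2: δ = [6.430e-04, 5.787e-04, 7.716e-04, 4.069e-04]  ψ = [2, 2, 2, 0]  (obs o_2=0)
t=3: δ = [1.340e-04, 6.430e-05, 2.009e-05, 4.019e-05]  ψ = [2, 2, 1, 0]  (obs o_3=2)
t=4: δ = [5.582e-06, 5.582e-06, 1.488e-05, 8.372e-06]  ψ = [0, 0, 0, 0]  (obs o_4=0)
t=5: δ = [1.034e-06, 9.303e-07, 1.395e-06, 3.489e-07]  ψ = [2, 2, 3, 0]  (obs o_5=0)
backtrack: best end state = 2; path = [3, 2, 2, 0, 3, 2]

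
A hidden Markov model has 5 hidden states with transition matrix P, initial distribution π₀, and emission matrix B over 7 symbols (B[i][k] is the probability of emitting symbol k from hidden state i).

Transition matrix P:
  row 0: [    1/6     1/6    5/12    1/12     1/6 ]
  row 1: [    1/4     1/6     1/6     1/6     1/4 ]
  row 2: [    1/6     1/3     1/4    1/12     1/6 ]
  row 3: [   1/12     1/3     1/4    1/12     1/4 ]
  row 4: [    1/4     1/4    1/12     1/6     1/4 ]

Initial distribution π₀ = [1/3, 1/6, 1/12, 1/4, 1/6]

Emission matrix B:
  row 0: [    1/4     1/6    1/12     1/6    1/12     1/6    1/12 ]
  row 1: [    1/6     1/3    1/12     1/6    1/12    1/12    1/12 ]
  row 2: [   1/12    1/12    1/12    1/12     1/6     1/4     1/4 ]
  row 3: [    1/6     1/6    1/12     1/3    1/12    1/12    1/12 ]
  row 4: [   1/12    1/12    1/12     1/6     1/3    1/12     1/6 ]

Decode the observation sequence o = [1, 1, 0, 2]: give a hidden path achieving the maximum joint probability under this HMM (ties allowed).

t=0: δ = [5.556e-02, 5.556e-02, 6.944e-03, 4.167e-02, 1.389e-02]  (obs o_0=1)
t=1: δ = [2.315e-03, 4.630e-03, 1.929e-03, 1.543e-03, 1.157e-03]  ψ = [1, 3, 0, 1, 1]  (obs o_1=1)
t=2: δ = [2.894e-04, 1.286e-04, 8.038e-05, 1.286e-04, 9.645e-05]  ψ = [1, 1, 0, 1, 1]  (obs o_2=0)
t=3: δ = [4.019e-06, 4.019e-06, 1.005e-05, 2.009e-06, 4.019e-06]  ψ = [0, 0, 0, 0, 0]  (obs o_3=2)
backtrack: best end state = 2; path = [3, 1, 0, 2]

path = [3, 1, 0, 2]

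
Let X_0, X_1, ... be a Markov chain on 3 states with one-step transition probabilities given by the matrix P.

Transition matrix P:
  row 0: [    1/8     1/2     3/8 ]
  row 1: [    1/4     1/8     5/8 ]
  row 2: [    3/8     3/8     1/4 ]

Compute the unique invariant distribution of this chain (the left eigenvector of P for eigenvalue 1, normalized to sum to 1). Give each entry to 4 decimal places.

π = [0.2673, 0.3267, 0.4059]

Balance equations π_j = Σ_i π_i·P[i][j]:
  π_0 = 1/8·π_0 + 1/4·π_1 + 3/8·π_2
  π_1 = 1/2·π_0 + 1/8·π_1 + 3/8·π_2
  normalize: π_0 + π_1 + π_2 = 1
Solving the linear system gives exactly π = [27/101, 33/101, 41/101].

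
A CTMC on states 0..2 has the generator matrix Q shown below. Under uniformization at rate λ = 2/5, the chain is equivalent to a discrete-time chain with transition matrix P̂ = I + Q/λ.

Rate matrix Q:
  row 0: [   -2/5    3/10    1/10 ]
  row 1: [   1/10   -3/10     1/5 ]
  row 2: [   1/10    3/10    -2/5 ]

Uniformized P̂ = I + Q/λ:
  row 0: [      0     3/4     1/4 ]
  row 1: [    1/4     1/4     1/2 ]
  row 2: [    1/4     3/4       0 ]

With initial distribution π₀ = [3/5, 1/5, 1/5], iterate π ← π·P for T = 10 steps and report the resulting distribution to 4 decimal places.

t=0: π = [0.6000, 0.2000, 0.2000]
t=1: π = [0.1000, 0.6500, 0.2500]
t=2: π = [0.2250, 0.4250, 0.3500]
t=3: π = [0.1938, 0.5375, 0.2688]
t=4: π = [0.2016, 0.4813, 0.3172]
t=5: π = [0.1996, 0.5094, 0.2910]
t=6: π = [0.2001, 0.4953, 0.3046]
t=7: π = [0.2000, 0.5023, 0.2977]
t=8: π = [0.2000, 0.4988, 0.3012]
t=9: π = [0.2000, 0.5006, 0.2994]
t=10: π = [0.2000, 0.4997, 0.3003]

π = [0.2000, 0.4997, 0.3003]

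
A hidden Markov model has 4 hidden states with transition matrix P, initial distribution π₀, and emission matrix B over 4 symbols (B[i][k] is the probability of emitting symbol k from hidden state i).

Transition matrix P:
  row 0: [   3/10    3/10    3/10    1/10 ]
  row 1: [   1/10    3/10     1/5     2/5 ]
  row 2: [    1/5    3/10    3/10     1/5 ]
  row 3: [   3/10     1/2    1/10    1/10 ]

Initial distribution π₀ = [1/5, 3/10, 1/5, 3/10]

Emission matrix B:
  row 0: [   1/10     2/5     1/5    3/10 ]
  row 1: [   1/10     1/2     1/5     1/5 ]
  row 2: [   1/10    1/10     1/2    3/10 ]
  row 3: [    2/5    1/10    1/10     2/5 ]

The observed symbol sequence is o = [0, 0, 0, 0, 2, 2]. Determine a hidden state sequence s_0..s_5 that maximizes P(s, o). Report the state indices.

path = [3, 1, 3, 1, 2, 2]

t=0: δ = [2.000e-02, 3.000e-02, 2.000e-02, 1.200e-01]  (obs o_0=0)
t=1: δ = [3.600e-03, 6.000e-03, 1.200e-03, 4.800e-03]  ψ = [3, 3, 3, 1]  (obs o_1=0)
t=2: δ = [1.440e-04, 2.400e-04, 1.200e-04, 9.600e-04]  ψ = [3, 3, 1, 1]  (obs o_2=0)
t=3: δ = [2.880e-05, 4.800e-05, 9.600e-06, 3.840e-05]  ψ = [3, 3, 3, 1]  (obs o_3=0)
t=4: δ = [2.304e-06, 3.840e-06, 4.800e-06, 1.920e-06]  ψ = [3, 3, 1, 1]  (obs o_4=2)
t=5: δ = [1.920e-07, 2.880e-07, 7.200e-07, 1.536e-07]  ψ = [2, 2, 2, 1]  (obs o_5=2)
backtrack: best end state = 2; path = [3, 1, 3, 1, 2, 2]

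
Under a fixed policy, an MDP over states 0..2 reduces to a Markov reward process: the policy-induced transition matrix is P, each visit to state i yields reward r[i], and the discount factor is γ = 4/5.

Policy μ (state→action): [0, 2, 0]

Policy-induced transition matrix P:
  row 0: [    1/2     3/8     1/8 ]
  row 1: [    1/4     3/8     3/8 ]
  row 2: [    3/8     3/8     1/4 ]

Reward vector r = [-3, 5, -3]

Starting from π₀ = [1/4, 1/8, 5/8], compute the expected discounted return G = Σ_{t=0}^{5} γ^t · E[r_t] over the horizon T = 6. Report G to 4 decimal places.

t=0: π = [0.2500, 0.1250, 0.6250], E[r] = -2.0000, γ^t·E[r] = -2.000000, running G = -2.000000
t=1: π = [0.3906, 0.3750, 0.2344], E[r] = 0.0000, γ^t·E[r] = 0.000000, running G = -2.000000
t=2: π = [0.3770, 0.3750, 0.2480], E[r] = 0.0000, γ^t·E[r] = 0.000000, running G = -2.000000
t=3: π = [0.3752, 0.3750, 0.2498], E[r] = 0.0000, γ^t·E[r] = 0.000000, running G = -2.000000
t=4: π = [0.3750, 0.3750, 0.2500], E[r] = 0.0000, γ^t·E[r] = 0.000000, running G = -2.000000
t=5: π = [0.3750, 0.3750, 0.2500], E[r] = 0.0000, γ^t·E[r] = 0.000000, running G = -2.000000

G = -2.0000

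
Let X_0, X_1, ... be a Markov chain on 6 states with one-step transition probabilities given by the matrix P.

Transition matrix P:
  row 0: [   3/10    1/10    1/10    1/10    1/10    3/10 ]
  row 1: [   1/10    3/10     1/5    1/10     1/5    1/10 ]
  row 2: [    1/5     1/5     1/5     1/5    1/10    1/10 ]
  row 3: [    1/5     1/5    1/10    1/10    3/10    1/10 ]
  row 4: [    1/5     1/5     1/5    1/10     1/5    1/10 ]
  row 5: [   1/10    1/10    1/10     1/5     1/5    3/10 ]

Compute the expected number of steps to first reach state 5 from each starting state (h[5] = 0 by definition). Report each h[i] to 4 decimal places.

h = [5.5357, 7.3214, 7.1429, 7.1429, 7.1429, 0.0000]

First-step conditioning: h[5] = 0; for i ≠ 5, h[i] = 1 + Σ_k P[i][k]·h[k].
  h[0] = 1 + 3/10·h[0] + 1/10·h[1] + 1/10·h[2] + 1/10·h[3] + 1/10·h[4]
  h[1] = 1 + 1/10·h[0] + 3/10·h[1] + 1/5·h[2] + 1/10·h[3] + 1/5·h[4]
  h[2] = 1 + 1/5·h[0] + 1/5·h[1] + 1/5·h[2] + 1/5·h[3] + 1/10·h[4]
  h[3] = 1 + 1/5·h[0] + 1/5·h[1] + 1/10·h[2] + 1/10·h[3] + 3/10·h[4]
  h[4] = 1 + 1/5·h[0] + 1/5·h[1] + 1/5·h[2] + 1/10·h[3] + 1/5·h[4]
Solving the 5×5 linear system over states ≠ 5 gives exactly h = [155/28, 205/28, 50/7, 50/7, 50/7, 0] (h[5] = 0 is the target).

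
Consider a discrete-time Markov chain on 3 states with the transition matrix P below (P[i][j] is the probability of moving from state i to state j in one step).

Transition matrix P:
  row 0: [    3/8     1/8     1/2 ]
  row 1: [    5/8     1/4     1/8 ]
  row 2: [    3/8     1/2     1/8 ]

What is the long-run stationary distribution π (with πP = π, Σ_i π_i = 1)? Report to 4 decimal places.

Balance equations π_j = Σ_i π_i·P[i][j]:
  π_0 = 3/8·π_0 + 5/8·π_1 + 3/8·π_2
  π_1 = 1/8·π_0 + 1/4·π_1 + 1/2·π_2
  normalize: π_0 + π_1 + π_2 = 1
Solving the linear system gives exactly π = [19/43, 23/86, 25/86].

π = [0.4419, 0.2674, 0.2907]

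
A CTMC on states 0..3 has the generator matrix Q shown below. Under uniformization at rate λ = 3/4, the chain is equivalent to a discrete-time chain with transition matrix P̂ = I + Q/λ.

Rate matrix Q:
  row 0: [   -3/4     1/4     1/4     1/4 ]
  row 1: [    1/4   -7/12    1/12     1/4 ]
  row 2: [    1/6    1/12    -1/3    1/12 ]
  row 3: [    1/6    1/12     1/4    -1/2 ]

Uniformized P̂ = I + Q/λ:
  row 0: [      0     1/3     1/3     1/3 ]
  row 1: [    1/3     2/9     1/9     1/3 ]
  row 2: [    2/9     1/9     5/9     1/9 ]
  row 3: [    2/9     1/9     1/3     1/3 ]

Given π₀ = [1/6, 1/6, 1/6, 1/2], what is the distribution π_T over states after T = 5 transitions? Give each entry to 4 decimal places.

t=0: π = [0.1667, 0.1667, 0.1667, 0.5000]
t=1: π = [0.2037, 0.1667, 0.3333, 0.2963]
t=2: π = [0.1955, 0.1749, 0.3704, 0.2593]
t=3: π = [0.1982, 0.1740, 0.3768, 0.2510]
t=4: π = [0.1975, 0.1745, 0.3784, 0.2496]
t=5: π = [0.1977, 0.1744, 0.3786, 0.2492]

π = [0.1977, 0.1744, 0.3786, 0.2492]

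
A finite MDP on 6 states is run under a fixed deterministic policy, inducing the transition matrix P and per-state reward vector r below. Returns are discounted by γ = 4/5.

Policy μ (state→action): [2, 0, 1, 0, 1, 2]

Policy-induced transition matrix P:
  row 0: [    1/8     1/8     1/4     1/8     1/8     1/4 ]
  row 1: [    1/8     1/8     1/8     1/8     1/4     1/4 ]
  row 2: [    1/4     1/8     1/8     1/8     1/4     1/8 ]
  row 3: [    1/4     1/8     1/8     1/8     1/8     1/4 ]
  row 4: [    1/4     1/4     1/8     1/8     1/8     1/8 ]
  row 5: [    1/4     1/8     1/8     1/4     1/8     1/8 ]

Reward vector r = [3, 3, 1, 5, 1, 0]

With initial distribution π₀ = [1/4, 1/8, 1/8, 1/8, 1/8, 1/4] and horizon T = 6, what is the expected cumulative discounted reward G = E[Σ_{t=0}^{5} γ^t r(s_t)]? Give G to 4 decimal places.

t=0: π = [0.2500, 0.1250, 0.1250, 0.1250, 0.1250, 0.2500], E[r] = 2.0000, γ^t·E[r] = 2.000000, running G = 2.000000
t=1: π = [0.2031, 0.1406, 0.1563, 0.1563, 0.1563, 0.1875], E[r] = 2.1250, γ^t·E[r] = 1.700000, running G = 3.700000
t=2: π = [0.2070, 0.1445, 0.1504, 0.1484, 0.1621, 0.1875], E[r] = 2.1094, γ^t·E[r] = 1.350000, running G = 5.050000
t=3: π = [0.2061, 0.1453, 0.1509, 0.1484, 0.1619, 0.1875], E[r] = 2.1089, γ^t·E[r] = 1.079750, running G = 6.129750
t=4: π = [0.2061, 0.1452, 0.1508, 0.1484, 0.1620, 0.1875], E[r] = 2.1089, γ^t·E[r] = 0.863813, running G = 6.993563
t=5: π = [0.2061, 0.1453, 0.1508, 0.1484, 0.1620, 0.1875], E[r] = 2.1089, γ^t·E[r] = 0.691058, running G = 7.684620

G = 7.6846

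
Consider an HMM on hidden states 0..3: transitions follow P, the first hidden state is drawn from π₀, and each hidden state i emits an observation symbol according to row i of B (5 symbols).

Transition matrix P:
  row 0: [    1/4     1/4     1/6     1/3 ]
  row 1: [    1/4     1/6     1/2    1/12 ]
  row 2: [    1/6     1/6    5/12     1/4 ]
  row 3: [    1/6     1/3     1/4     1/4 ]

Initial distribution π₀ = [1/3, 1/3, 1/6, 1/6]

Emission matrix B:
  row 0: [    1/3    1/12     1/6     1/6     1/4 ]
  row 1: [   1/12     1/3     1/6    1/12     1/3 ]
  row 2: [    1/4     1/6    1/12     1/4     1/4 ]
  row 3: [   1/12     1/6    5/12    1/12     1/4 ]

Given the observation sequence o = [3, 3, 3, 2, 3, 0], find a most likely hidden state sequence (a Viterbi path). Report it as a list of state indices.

t=0: δ = [5.556e-02, 2.778e-02, 4.167e-02, 1.389e-02]  (obs o_0=3)
t=1: δ = [2.315e-03, 1.157e-03, 4.340e-03, 1.543e-03]  ψ = [0, 0, 2, 0]  (obs o_1=3)
t=2: δ = [1.206e-04, 6.028e-05, 4.521e-04, 9.042e-05]  ψ = [2, 2, 2, 2]  (obs o_2=3)
t=3: δ = [1.256e-05, 1.256e-05, 1.570e-05, 4.710e-05]  ψ = [2, 2, 2, 2]  (obs o_3=2)
t=4: δ = [1.308e-06, 1.308e-06, 2.943e-06, 9.811e-07]  ψ = [3, 3, 3, 3]  (obs o_4=3)
t=5: δ = [1.635e-07, 4.088e-08, 3.066e-07, 6.132e-08]  ψ = [2, 2, 2, 2]  (obs o_5=0)
backtrack: best end state = 2; path = [2, 2, 2, 3, 2, 2]

path = [2, 2, 2, 3, 2, 2]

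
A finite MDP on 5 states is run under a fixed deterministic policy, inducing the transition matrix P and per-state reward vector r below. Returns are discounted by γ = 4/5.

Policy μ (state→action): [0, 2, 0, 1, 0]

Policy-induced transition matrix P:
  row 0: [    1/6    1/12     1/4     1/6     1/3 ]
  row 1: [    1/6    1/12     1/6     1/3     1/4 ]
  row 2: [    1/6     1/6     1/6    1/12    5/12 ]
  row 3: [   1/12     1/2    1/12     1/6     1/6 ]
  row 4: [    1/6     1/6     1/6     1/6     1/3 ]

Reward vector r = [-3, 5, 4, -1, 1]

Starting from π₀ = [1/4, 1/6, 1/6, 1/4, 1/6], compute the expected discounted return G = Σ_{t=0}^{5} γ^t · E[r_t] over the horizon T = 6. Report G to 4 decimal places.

G = 4.2701

t=0: π = [0.2500, 0.1667, 0.1667, 0.2500, 0.1667], E[r] = 0.6667, γ^t·E[r] = 0.666667, running G = 0.666667
t=1: π = [0.1458, 0.2153, 0.1667, 0.1806, 0.2917], E[r] = 1.4167, γ^t·E[r] = 1.133333, running G = 1.800000
t=2: π = [0.1516, 0.1968, 0.1638, 0.1887, 0.2992], E[r] = 1.2946, γ^t·E[r] = 0.828519, running G = 2.628519
t=3: π = [0.1509, 0.2005, 0.1636, 0.1858, 0.2991], E[r] = 1.3174, γ^t·E[r] = 0.674519, running G = 3.303037
t=4: π = [0.1512, 0.1993, 0.1638, 0.1865, 0.2993], E[r] = 1.3109, γ^t·E[r] = 0.536947, running G = 3.839984
t=5: π = [0.1511, 0.1996, 0.1637, 0.1862, 0.2993], E[r] = 1.3126, γ^t·E[r] = 0.430122, running G = 4.270106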